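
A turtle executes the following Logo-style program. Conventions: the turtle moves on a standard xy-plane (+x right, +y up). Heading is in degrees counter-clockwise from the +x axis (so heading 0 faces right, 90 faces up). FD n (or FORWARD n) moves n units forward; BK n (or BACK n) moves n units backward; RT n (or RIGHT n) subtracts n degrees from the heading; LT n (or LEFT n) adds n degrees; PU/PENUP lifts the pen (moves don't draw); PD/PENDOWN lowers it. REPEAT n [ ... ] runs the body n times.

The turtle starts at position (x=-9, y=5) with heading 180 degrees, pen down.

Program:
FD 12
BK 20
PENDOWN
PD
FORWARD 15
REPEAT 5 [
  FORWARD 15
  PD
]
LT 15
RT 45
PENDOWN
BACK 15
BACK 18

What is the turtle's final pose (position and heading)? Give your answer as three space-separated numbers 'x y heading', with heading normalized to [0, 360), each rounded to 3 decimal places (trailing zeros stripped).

Executing turtle program step by step:
Start: pos=(-9,5), heading=180, pen down
FD 12: (-9,5) -> (-21,5) [heading=180, draw]
BK 20: (-21,5) -> (-1,5) [heading=180, draw]
PD: pen down
PD: pen down
FD 15: (-1,5) -> (-16,5) [heading=180, draw]
REPEAT 5 [
  -- iteration 1/5 --
  FD 15: (-16,5) -> (-31,5) [heading=180, draw]
  PD: pen down
  -- iteration 2/5 --
  FD 15: (-31,5) -> (-46,5) [heading=180, draw]
  PD: pen down
  -- iteration 3/5 --
  FD 15: (-46,5) -> (-61,5) [heading=180, draw]
  PD: pen down
  -- iteration 4/5 --
  FD 15: (-61,5) -> (-76,5) [heading=180, draw]
  PD: pen down
  -- iteration 5/5 --
  FD 15: (-76,5) -> (-91,5) [heading=180, draw]
  PD: pen down
]
LT 15: heading 180 -> 195
RT 45: heading 195 -> 150
PD: pen down
BK 15: (-91,5) -> (-78.01,-2.5) [heading=150, draw]
BK 18: (-78.01,-2.5) -> (-62.421,-11.5) [heading=150, draw]
Final: pos=(-62.421,-11.5), heading=150, 10 segment(s) drawn

Answer: -62.421 -11.5 150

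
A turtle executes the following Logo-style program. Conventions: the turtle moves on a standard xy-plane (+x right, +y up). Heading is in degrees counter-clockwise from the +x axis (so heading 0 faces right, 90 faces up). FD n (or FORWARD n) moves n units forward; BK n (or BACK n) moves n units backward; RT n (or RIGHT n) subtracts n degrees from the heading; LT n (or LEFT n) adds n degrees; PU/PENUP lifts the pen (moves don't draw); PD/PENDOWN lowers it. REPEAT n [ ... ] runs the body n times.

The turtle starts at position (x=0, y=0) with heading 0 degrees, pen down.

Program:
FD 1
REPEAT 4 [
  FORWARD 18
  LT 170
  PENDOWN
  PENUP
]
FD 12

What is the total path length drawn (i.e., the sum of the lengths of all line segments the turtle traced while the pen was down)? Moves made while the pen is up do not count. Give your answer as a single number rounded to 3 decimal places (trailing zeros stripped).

Executing turtle program step by step:
Start: pos=(0,0), heading=0, pen down
FD 1: (0,0) -> (1,0) [heading=0, draw]
REPEAT 4 [
  -- iteration 1/4 --
  FD 18: (1,0) -> (19,0) [heading=0, draw]
  LT 170: heading 0 -> 170
  PD: pen down
  PU: pen up
  -- iteration 2/4 --
  FD 18: (19,0) -> (1.273,3.126) [heading=170, move]
  LT 170: heading 170 -> 340
  PD: pen down
  PU: pen up
  -- iteration 3/4 --
  FD 18: (1.273,3.126) -> (18.188,-3.031) [heading=340, move]
  LT 170: heading 340 -> 150
  PD: pen down
  PU: pen up
  -- iteration 4/4 --
  FD 18: (18.188,-3.031) -> (2.599,5.969) [heading=150, move]
  LT 170: heading 150 -> 320
  PD: pen down
  PU: pen up
]
FD 12: (2.599,5.969) -> (11.792,-1.744) [heading=320, move]
Final: pos=(11.792,-1.744), heading=320, 2 segment(s) drawn

Segment lengths:
  seg 1: (0,0) -> (1,0), length = 1
  seg 2: (1,0) -> (19,0), length = 18
Total = 19

Answer: 19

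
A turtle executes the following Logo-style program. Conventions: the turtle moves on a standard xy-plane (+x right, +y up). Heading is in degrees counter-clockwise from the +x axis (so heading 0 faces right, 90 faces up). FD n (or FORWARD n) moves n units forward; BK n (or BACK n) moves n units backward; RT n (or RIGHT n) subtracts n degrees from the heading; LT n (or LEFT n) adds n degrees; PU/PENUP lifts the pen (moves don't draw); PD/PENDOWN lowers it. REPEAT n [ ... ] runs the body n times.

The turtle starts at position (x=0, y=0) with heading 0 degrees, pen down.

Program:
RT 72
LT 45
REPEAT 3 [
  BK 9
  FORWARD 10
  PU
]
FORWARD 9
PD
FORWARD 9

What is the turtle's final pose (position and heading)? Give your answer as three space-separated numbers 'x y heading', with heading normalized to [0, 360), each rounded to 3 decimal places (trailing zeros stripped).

Executing turtle program step by step:
Start: pos=(0,0), heading=0, pen down
RT 72: heading 0 -> 288
LT 45: heading 288 -> 333
REPEAT 3 [
  -- iteration 1/3 --
  BK 9: (0,0) -> (-8.019,4.086) [heading=333, draw]
  FD 10: (-8.019,4.086) -> (0.891,-0.454) [heading=333, draw]
  PU: pen up
  -- iteration 2/3 --
  BK 9: (0.891,-0.454) -> (-7.128,3.632) [heading=333, move]
  FD 10: (-7.128,3.632) -> (1.782,-0.908) [heading=333, move]
  PU: pen up
  -- iteration 3/3 --
  BK 9: (1.782,-0.908) -> (-6.237,3.178) [heading=333, move]
  FD 10: (-6.237,3.178) -> (2.673,-1.362) [heading=333, move]
  PU: pen up
]
FD 9: (2.673,-1.362) -> (10.692,-5.448) [heading=333, move]
PD: pen down
FD 9: (10.692,-5.448) -> (18.711,-9.534) [heading=333, draw]
Final: pos=(18.711,-9.534), heading=333, 3 segment(s) drawn

Answer: 18.711 -9.534 333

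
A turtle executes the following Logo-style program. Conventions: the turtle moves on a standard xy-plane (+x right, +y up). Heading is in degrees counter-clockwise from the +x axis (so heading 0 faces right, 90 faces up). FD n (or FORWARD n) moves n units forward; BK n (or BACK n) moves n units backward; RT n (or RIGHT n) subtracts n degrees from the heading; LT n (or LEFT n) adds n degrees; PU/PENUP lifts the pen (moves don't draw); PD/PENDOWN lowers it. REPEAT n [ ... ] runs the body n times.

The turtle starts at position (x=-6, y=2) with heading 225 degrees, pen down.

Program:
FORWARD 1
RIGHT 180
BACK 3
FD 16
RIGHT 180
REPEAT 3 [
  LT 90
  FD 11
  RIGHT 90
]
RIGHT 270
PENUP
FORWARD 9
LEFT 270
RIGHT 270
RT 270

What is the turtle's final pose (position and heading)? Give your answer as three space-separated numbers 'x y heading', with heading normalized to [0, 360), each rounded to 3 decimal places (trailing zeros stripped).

Answer: 32.184 -19.213 45

Derivation:
Executing turtle program step by step:
Start: pos=(-6,2), heading=225, pen down
FD 1: (-6,2) -> (-6.707,1.293) [heading=225, draw]
RT 180: heading 225 -> 45
BK 3: (-6.707,1.293) -> (-8.828,-0.828) [heading=45, draw]
FD 16: (-8.828,-0.828) -> (2.485,10.485) [heading=45, draw]
RT 180: heading 45 -> 225
REPEAT 3 [
  -- iteration 1/3 --
  LT 90: heading 225 -> 315
  FD 11: (2.485,10.485) -> (10.263,2.707) [heading=315, draw]
  RT 90: heading 315 -> 225
  -- iteration 2/3 --
  LT 90: heading 225 -> 315
  FD 11: (10.263,2.707) -> (18.042,-5.071) [heading=315, draw]
  RT 90: heading 315 -> 225
  -- iteration 3/3 --
  LT 90: heading 225 -> 315
  FD 11: (18.042,-5.071) -> (25.82,-12.849) [heading=315, draw]
  RT 90: heading 315 -> 225
]
RT 270: heading 225 -> 315
PU: pen up
FD 9: (25.82,-12.849) -> (32.184,-19.213) [heading=315, move]
LT 270: heading 315 -> 225
RT 270: heading 225 -> 315
RT 270: heading 315 -> 45
Final: pos=(32.184,-19.213), heading=45, 6 segment(s) drawn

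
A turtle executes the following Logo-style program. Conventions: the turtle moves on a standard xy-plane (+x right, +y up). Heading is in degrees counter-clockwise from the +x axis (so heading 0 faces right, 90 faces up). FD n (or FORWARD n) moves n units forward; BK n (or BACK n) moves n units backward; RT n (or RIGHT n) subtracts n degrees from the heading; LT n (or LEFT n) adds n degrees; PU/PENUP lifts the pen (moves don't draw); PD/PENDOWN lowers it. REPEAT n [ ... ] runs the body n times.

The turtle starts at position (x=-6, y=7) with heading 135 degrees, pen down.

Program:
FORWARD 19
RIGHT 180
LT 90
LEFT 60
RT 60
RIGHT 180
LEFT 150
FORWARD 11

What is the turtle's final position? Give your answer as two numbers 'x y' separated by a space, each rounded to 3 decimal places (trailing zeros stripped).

Answer: -8.81 23.282

Derivation:
Executing turtle program step by step:
Start: pos=(-6,7), heading=135, pen down
FD 19: (-6,7) -> (-19.435,20.435) [heading=135, draw]
RT 180: heading 135 -> 315
LT 90: heading 315 -> 45
LT 60: heading 45 -> 105
RT 60: heading 105 -> 45
RT 180: heading 45 -> 225
LT 150: heading 225 -> 15
FD 11: (-19.435,20.435) -> (-8.81,23.282) [heading=15, draw]
Final: pos=(-8.81,23.282), heading=15, 2 segment(s) drawn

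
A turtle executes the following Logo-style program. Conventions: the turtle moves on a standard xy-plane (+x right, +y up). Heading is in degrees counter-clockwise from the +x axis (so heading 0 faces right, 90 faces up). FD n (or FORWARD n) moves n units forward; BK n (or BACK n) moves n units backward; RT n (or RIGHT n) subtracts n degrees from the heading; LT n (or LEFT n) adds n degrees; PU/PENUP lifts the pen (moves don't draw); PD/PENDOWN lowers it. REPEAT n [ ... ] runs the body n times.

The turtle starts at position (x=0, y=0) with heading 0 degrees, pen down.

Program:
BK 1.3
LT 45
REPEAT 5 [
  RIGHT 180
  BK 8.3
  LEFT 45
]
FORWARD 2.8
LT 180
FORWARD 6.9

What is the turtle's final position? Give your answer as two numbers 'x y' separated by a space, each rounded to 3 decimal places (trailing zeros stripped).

Answer: 1.131 -6.531

Derivation:
Executing turtle program step by step:
Start: pos=(0,0), heading=0, pen down
BK 1.3: (0,0) -> (-1.3,0) [heading=0, draw]
LT 45: heading 0 -> 45
REPEAT 5 [
  -- iteration 1/5 --
  RT 180: heading 45 -> 225
  BK 8.3: (-1.3,0) -> (4.569,5.869) [heading=225, draw]
  LT 45: heading 225 -> 270
  -- iteration 2/5 --
  RT 180: heading 270 -> 90
  BK 8.3: (4.569,5.869) -> (4.569,-2.431) [heading=90, draw]
  LT 45: heading 90 -> 135
  -- iteration 3/5 --
  RT 180: heading 135 -> 315
  BK 8.3: (4.569,-2.431) -> (-1.3,3.438) [heading=315, draw]
  LT 45: heading 315 -> 0
  -- iteration 4/5 --
  RT 180: heading 0 -> 180
  BK 8.3: (-1.3,3.438) -> (7,3.438) [heading=180, draw]
  LT 45: heading 180 -> 225
  -- iteration 5/5 --
  RT 180: heading 225 -> 45
  BK 8.3: (7,3.438) -> (1.131,-2.431) [heading=45, draw]
  LT 45: heading 45 -> 90
]
FD 2.8: (1.131,-2.431) -> (1.131,0.369) [heading=90, draw]
LT 180: heading 90 -> 270
FD 6.9: (1.131,0.369) -> (1.131,-6.531) [heading=270, draw]
Final: pos=(1.131,-6.531), heading=270, 8 segment(s) drawn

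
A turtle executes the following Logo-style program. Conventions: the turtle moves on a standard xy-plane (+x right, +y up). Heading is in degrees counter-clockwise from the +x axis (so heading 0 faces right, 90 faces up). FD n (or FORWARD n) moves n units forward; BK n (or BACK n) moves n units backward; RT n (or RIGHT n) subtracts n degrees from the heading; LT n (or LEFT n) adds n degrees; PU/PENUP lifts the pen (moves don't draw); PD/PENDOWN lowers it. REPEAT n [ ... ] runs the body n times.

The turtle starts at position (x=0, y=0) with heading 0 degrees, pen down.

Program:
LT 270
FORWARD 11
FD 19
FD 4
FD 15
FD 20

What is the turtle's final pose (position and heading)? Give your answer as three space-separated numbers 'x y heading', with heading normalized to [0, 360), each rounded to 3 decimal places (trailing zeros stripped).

Answer: 0 -69 270

Derivation:
Executing turtle program step by step:
Start: pos=(0,0), heading=0, pen down
LT 270: heading 0 -> 270
FD 11: (0,0) -> (0,-11) [heading=270, draw]
FD 19: (0,-11) -> (0,-30) [heading=270, draw]
FD 4: (0,-30) -> (0,-34) [heading=270, draw]
FD 15: (0,-34) -> (0,-49) [heading=270, draw]
FD 20: (0,-49) -> (0,-69) [heading=270, draw]
Final: pos=(0,-69), heading=270, 5 segment(s) drawn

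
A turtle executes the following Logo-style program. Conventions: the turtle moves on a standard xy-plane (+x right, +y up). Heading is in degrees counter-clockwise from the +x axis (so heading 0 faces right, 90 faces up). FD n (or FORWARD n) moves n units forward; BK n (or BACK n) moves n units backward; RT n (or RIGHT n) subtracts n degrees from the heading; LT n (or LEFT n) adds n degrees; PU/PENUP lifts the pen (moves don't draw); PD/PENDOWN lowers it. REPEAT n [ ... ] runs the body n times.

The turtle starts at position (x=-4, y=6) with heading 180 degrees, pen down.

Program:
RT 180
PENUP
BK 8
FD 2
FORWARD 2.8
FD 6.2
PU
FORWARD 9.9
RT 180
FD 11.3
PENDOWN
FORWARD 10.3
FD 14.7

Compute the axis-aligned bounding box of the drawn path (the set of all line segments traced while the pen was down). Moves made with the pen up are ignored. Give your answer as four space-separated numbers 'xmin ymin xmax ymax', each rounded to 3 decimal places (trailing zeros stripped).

Executing turtle program step by step:
Start: pos=(-4,6), heading=180, pen down
RT 180: heading 180 -> 0
PU: pen up
BK 8: (-4,6) -> (-12,6) [heading=0, move]
FD 2: (-12,6) -> (-10,6) [heading=0, move]
FD 2.8: (-10,6) -> (-7.2,6) [heading=0, move]
FD 6.2: (-7.2,6) -> (-1,6) [heading=0, move]
PU: pen up
FD 9.9: (-1,6) -> (8.9,6) [heading=0, move]
RT 180: heading 0 -> 180
FD 11.3: (8.9,6) -> (-2.4,6) [heading=180, move]
PD: pen down
FD 10.3: (-2.4,6) -> (-12.7,6) [heading=180, draw]
FD 14.7: (-12.7,6) -> (-27.4,6) [heading=180, draw]
Final: pos=(-27.4,6), heading=180, 2 segment(s) drawn

Segment endpoints: x in {-27.4, -12.7, -2.4}, y in {6, 6, 6}
xmin=-27.4, ymin=6, xmax=-2.4, ymax=6

Answer: -27.4 6 -2.4 6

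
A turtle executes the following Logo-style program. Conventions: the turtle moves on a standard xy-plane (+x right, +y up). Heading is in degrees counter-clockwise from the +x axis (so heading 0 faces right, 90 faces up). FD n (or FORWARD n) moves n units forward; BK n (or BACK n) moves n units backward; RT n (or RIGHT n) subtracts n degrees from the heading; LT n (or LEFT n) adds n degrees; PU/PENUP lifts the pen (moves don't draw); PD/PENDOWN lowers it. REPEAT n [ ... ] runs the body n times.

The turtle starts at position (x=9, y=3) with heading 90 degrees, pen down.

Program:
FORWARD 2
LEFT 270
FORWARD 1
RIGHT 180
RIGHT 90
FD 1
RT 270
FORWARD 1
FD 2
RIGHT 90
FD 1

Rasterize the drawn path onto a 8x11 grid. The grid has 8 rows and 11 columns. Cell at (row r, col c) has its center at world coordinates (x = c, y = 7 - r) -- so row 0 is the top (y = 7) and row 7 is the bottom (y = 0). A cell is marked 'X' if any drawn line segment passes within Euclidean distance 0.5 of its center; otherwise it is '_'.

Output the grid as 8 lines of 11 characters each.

Segment 0: (9,3) -> (9,5)
Segment 1: (9,5) -> (10,5)
Segment 2: (10,5) -> (10,6)
Segment 3: (10,6) -> (9,6)
Segment 4: (9,6) -> (7,6)
Segment 5: (7,6) -> (7,7)

Answer: _______X___
_______XXXX
_________XX
_________X_
_________X_
___________
___________
___________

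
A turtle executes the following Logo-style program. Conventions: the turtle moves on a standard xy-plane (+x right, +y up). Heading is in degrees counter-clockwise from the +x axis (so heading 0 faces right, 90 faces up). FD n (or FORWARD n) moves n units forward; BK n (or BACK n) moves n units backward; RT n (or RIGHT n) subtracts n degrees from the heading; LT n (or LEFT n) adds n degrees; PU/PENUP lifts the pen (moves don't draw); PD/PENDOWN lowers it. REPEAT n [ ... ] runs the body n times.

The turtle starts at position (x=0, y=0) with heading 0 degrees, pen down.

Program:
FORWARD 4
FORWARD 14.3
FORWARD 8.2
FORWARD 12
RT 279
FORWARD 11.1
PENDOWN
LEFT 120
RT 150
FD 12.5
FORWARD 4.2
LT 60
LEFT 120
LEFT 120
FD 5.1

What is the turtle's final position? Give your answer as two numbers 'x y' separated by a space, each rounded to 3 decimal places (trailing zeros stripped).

Executing turtle program step by step:
Start: pos=(0,0), heading=0, pen down
FD 4: (0,0) -> (4,0) [heading=0, draw]
FD 14.3: (4,0) -> (18.3,0) [heading=0, draw]
FD 8.2: (18.3,0) -> (26.5,0) [heading=0, draw]
FD 12: (26.5,0) -> (38.5,0) [heading=0, draw]
RT 279: heading 0 -> 81
FD 11.1: (38.5,0) -> (40.236,10.963) [heading=81, draw]
PD: pen down
LT 120: heading 81 -> 201
RT 150: heading 201 -> 51
FD 12.5: (40.236,10.963) -> (48.103,20.678) [heading=51, draw]
FD 4.2: (48.103,20.678) -> (50.746,23.942) [heading=51, draw]
LT 60: heading 51 -> 111
LT 120: heading 111 -> 231
LT 120: heading 231 -> 351
FD 5.1: (50.746,23.942) -> (55.783,23.144) [heading=351, draw]
Final: pos=(55.783,23.144), heading=351, 8 segment(s) drawn

Answer: 55.783 23.144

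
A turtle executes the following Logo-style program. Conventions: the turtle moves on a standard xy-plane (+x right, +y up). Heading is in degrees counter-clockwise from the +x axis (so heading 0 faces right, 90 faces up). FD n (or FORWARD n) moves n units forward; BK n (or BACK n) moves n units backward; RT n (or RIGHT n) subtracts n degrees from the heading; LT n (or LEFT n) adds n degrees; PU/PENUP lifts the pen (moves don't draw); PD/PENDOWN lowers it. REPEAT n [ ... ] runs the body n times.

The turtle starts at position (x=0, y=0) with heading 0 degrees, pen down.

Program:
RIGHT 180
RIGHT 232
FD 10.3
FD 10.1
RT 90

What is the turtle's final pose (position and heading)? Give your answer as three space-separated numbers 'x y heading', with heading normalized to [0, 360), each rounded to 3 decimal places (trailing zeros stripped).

Executing turtle program step by step:
Start: pos=(0,0), heading=0, pen down
RT 180: heading 0 -> 180
RT 232: heading 180 -> 308
FD 10.3: (0,0) -> (6.341,-8.117) [heading=308, draw]
FD 10.1: (6.341,-8.117) -> (12.559,-16.075) [heading=308, draw]
RT 90: heading 308 -> 218
Final: pos=(12.559,-16.075), heading=218, 2 segment(s) drawn

Answer: 12.559 -16.075 218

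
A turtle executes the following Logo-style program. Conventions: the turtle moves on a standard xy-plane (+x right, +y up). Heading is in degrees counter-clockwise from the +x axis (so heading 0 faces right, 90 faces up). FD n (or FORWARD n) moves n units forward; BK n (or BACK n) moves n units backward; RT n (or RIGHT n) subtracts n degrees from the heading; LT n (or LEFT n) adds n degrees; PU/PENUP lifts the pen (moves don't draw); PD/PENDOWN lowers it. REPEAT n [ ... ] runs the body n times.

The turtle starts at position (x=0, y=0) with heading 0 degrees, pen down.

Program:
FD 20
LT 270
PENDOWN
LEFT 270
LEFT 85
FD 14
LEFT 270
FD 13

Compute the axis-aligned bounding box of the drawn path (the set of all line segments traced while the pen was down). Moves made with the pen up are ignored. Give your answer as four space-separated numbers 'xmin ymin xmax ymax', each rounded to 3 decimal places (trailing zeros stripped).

Answer: 0 -13.947 20 0

Derivation:
Executing turtle program step by step:
Start: pos=(0,0), heading=0, pen down
FD 20: (0,0) -> (20,0) [heading=0, draw]
LT 270: heading 0 -> 270
PD: pen down
LT 270: heading 270 -> 180
LT 85: heading 180 -> 265
FD 14: (20,0) -> (18.78,-13.947) [heading=265, draw]
LT 270: heading 265 -> 175
FD 13: (18.78,-13.947) -> (5.829,-12.814) [heading=175, draw]
Final: pos=(5.829,-12.814), heading=175, 3 segment(s) drawn

Segment endpoints: x in {0, 5.829, 18.78, 20}, y in {-13.947, -12.814, 0}
xmin=0, ymin=-13.947, xmax=20, ymax=0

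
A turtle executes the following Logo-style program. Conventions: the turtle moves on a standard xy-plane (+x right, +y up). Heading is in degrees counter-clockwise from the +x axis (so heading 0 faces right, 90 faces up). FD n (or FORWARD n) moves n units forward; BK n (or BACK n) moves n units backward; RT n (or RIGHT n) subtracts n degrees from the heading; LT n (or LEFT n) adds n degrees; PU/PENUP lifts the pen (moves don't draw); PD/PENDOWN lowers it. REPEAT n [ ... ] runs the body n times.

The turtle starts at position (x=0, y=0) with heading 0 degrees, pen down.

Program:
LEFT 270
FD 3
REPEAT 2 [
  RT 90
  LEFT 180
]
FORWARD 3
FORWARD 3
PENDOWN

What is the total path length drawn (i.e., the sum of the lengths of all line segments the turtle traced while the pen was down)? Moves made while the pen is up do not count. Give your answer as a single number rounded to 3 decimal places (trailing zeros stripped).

Answer: 9

Derivation:
Executing turtle program step by step:
Start: pos=(0,0), heading=0, pen down
LT 270: heading 0 -> 270
FD 3: (0,0) -> (0,-3) [heading=270, draw]
REPEAT 2 [
  -- iteration 1/2 --
  RT 90: heading 270 -> 180
  LT 180: heading 180 -> 0
  -- iteration 2/2 --
  RT 90: heading 0 -> 270
  LT 180: heading 270 -> 90
]
FD 3: (0,-3) -> (0,0) [heading=90, draw]
FD 3: (0,0) -> (0,3) [heading=90, draw]
PD: pen down
Final: pos=(0,3), heading=90, 3 segment(s) drawn

Segment lengths:
  seg 1: (0,0) -> (0,-3), length = 3
  seg 2: (0,-3) -> (0,0), length = 3
  seg 3: (0,0) -> (0,3), length = 3
Total = 9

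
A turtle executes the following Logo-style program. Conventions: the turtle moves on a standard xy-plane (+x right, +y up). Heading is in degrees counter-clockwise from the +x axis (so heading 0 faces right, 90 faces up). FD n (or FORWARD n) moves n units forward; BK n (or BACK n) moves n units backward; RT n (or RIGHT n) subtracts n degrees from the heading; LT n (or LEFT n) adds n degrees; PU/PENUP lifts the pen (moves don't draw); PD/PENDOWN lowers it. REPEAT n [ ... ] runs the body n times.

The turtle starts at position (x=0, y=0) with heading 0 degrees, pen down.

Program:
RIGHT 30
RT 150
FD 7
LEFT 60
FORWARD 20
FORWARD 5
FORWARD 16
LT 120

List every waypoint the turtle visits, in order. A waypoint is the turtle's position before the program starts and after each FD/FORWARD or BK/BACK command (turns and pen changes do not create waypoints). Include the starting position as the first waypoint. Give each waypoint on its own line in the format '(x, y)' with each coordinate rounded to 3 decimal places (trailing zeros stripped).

Answer: (0, 0)
(-7, 0)
(-17, -17.321)
(-19.5, -21.651)
(-27.5, -35.507)

Derivation:
Executing turtle program step by step:
Start: pos=(0,0), heading=0, pen down
RT 30: heading 0 -> 330
RT 150: heading 330 -> 180
FD 7: (0,0) -> (-7,0) [heading=180, draw]
LT 60: heading 180 -> 240
FD 20: (-7,0) -> (-17,-17.321) [heading=240, draw]
FD 5: (-17,-17.321) -> (-19.5,-21.651) [heading=240, draw]
FD 16: (-19.5,-21.651) -> (-27.5,-35.507) [heading=240, draw]
LT 120: heading 240 -> 0
Final: pos=(-27.5,-35.507), heading=0, 4 segment(s) drawn
Waypoints (5 total):
(0, 0)
(-7, 0)
(-17, -17.321)
(-19.5, -21.651)
(-27.5, -35.507)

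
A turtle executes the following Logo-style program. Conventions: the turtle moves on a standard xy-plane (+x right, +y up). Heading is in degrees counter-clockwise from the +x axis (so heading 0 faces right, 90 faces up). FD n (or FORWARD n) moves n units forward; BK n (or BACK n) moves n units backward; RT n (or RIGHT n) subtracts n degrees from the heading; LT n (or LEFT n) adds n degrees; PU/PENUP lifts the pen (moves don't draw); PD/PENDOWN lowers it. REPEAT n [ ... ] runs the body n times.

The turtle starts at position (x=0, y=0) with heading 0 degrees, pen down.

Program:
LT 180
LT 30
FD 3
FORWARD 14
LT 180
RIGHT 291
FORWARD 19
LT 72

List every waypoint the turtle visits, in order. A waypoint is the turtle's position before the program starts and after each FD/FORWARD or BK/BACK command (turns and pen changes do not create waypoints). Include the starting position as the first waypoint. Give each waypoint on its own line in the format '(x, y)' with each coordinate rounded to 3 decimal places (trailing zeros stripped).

Executing turtle program step by step:
Start: pos=(0,0), heading=0, pen down
LT 180: heading 0 -> 180
LT 30: heading 180 -> 210
FD 3: (0,0) -> (-2.598,-1.5) [heading=210, draw]
FD 14: (-2.598,-1.5) -> (-14.722,-8.5) [heading=210, draw]
LT 180: heading 210 -> 30
RT 291: heading 30 -> 99
FD 19: (-14.722,-8.5) -> (-17.695,10.266) [heading=99, draw]
LT 72: heading 99 -> 171
Final: pos=(-17.695,10.266), heading=171, 3 segment(s) drawn
Waypoints (4 total):
(0, 0)
(-2.598, -1.5)
(-14.722, -8.5)
(-17.695, 10.266)

Answer: (0, 0)
(-2.598, -1.5)
(-14.722, -8.5)
(-17.695, 10.266)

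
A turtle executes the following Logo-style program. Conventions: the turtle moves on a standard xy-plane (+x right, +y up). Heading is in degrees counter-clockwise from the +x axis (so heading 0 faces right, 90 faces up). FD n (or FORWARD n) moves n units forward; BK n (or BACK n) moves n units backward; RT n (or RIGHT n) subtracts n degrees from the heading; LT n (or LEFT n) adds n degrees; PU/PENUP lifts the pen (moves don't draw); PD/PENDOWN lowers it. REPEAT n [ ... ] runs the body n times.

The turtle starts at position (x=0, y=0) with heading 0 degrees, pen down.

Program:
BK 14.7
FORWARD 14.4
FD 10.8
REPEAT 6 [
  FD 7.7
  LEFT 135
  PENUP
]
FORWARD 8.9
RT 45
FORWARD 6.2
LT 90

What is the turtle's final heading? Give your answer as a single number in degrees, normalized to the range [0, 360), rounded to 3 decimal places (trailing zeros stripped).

Executing turtle program step by step:
Start: pos=(0,0), heading=0, pen down
BK 14.7: (0,0) -> (-14.7,0) [heading=0, draw]
FD 14.4: (-14.7,0) -> (-0.3,0) [heading=0, draw]
FD 10.8: (-0.3,0) -> (10.5,0) [heading=0, draw]
REPEAT 6 [
  -- iteration 1/6 --
  FD 7.7: (10.5,0) -> (18.2,0) [heading=0, draw]
  LT 135: heading 0 -> 135
  PU: pen up
  -- iteration 2/6 --
  FD 7.7: (18.2,0) -> (12.755,5.445) [heading=135, move]
  LT 135: heading 135 -> 270
  PU: pen up
  -- iteration 3/6 --
  FD 7.7: (12.755,5.445) -> (12.755,-2.255) [heading=270, move]
  LT 135: heading 270 -> 45
  PU: pen up
  -- iteration 4/6 --
  FD 7.7: (12.755,-2.255) -> (18.2,3.189) [heading=45, move]
  LT 135: heading 45 -> 180
  PU: pen up
  -- iteration 5/6 --
  FD 7.7: (18.2,3.189) -> (10.5,3.189) [heading=180, move]
  LT 135: heading 180 -> 315
  PU: pen up
  -- iteration 6/6 --
  FD 7.7: (10.5,3.189) -> (15.945,-2.255) [heading=315, move]
  LT 135: heading 315 -> 90
  PU: pen up
]
FD 8.9: (15.945,-2.255) -> (15.945,6.645) [heading=90, move]
RT 45: heading 90 -> 45
FD 6.2: (15.945,6.645) -> (20.329,11.029) [heading=45, move]
LT 90: heading 45 -> 135
Final: pos=(20.329,11.029), heading=135, 4 segment(s) drawn

Answer: 135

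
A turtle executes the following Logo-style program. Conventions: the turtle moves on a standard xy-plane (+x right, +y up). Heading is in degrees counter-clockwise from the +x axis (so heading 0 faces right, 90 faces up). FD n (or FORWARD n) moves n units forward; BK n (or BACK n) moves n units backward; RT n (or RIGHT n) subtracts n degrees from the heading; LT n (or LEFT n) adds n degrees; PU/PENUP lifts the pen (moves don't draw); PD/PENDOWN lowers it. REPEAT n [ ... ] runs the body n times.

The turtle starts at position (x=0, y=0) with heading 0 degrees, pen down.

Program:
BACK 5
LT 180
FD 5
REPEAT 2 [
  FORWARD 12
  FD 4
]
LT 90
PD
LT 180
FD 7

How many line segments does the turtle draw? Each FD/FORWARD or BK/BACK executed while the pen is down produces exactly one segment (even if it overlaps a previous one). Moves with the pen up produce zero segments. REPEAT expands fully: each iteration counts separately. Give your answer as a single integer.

Answer: 7

Derivation:
Executing turtle program step by step:
Start: pos=(0,0), heading=0, pen down
BK 5: (0,0) -> (-5,0) [heading=0, draw]
LT 180: heading 0 -> 180
FD 5: (-5,0) -> (-10,0) [heading=180, draw]
REPEAT 2 [
  -- iteration 1/2 --
  FD 12: (-10,0) -> (-22,0) [heading=180, draw]
  FD 4: (-22,0) -> (-26,0) [heading=180, draw]
  -- iteration 2/2 --
  FD 12: (-26,0) -> (-38,0) [heading=180, draw]
  FD 4: (-38,0) -> (-42,0) [heading=180, draw]
]
LT 90: heading 180 -> 270
PD: pen down
LT 180: heading 270 -> 90
FD 7: (-42,0) -> (-42,7) [heading=90, draw]
Final: pos=(-42,7), heading=90, 7 segment(s) drawn
Segments drawn: 7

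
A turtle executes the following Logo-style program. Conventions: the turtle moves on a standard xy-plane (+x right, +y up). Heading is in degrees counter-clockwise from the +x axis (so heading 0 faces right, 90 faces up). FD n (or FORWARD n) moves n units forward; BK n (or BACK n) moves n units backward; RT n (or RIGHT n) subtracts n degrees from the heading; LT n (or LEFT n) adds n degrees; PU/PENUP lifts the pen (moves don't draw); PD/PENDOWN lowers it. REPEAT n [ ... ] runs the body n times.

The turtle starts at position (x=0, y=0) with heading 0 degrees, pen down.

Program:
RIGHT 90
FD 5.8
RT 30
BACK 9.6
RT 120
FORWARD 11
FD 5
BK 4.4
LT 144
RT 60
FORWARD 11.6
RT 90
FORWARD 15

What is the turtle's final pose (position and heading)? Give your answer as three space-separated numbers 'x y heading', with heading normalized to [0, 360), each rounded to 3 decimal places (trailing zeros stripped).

Answer: -17.698 21.545 114

Derivation:
Executing turtle program step by step:
Start: pos=(0,0), heading=0, pen down
RT 90: heading 0 -> 270
FD 5.8: (0,0) -> (0,-5.8) [heading=270, draw]
RT 30: heading 270 -> 240
BK 9.6: (0,-5.8) -> (4.8,2.514) [heading=240, draw]
RT 120: heading 240 -> 120
FD 11: (4.8,2.514) -> (-0.7,12.04) [heading=120, draw]
FD 5: (-0.7,12.04) -> (-3.2,16.37) [heading=120, draw]
BK 4.4: (-3.2,16.37) -> (-1,12.56) [heading=120, draw]
LT 144: heading 120 -> 264
RT 60: heading 264 -> 204
FD 11.6: (-1,12.56) -> (-11.597,7.842) [heading=204, draw]
RT 90: heading 204 -> 114
FD 15: (-11.597,7.842) -> (-17.698,21.545) [heading=114, draw]
Final: pos=(-17.698,21.545), heading=114, 7 segment(s) drawn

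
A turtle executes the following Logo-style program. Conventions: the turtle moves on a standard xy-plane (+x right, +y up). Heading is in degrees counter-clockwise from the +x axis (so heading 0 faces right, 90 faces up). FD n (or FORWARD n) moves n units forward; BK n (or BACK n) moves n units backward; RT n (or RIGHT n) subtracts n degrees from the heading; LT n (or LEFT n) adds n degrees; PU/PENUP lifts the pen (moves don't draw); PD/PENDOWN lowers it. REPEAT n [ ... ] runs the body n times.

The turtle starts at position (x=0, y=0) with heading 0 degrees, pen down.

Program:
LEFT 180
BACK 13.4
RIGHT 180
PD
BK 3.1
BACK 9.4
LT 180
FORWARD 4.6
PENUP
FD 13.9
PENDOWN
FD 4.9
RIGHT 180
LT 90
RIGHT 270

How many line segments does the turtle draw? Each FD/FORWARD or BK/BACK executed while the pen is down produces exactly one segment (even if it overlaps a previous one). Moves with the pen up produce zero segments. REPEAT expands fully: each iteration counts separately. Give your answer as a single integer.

Answer: 5

Derivation:
Executing turtle program step by step:
Start: pos=(0,0), heading=0, pen down
LT 180: heading 0 -> 180
BK 13.4: (0,0) -> (13.4,0) [heading=180, draw]
RT 180: heading 180 -> 0
PD: pen down
BK 3.1: (13.4,0) -> (10.3,0) [heading=0, draw]
BK 9.4: (10.3,0) -> (0.9,0) [heading=0, draw]
LT 180: heading 0 -> 180
FD 4.6: (0.9,0) -> (-3.7,0) [heading=180, draw]
PU: pen up
FD 13.9: (-3.7,0) -> (-17.6,0) [heading=180, move]
PD: pen down
FD 4.9: (-17.6,0) -> (-22.5,0) [heading=180, draw]
RT 180: heading 180 -> 0
LT 90: heading 0 -> 90
RT 270: heading 90 -> 180
Final: pos=(-22.5,0), heading=180, 5 segment(s) drawn
Segments drawn: 5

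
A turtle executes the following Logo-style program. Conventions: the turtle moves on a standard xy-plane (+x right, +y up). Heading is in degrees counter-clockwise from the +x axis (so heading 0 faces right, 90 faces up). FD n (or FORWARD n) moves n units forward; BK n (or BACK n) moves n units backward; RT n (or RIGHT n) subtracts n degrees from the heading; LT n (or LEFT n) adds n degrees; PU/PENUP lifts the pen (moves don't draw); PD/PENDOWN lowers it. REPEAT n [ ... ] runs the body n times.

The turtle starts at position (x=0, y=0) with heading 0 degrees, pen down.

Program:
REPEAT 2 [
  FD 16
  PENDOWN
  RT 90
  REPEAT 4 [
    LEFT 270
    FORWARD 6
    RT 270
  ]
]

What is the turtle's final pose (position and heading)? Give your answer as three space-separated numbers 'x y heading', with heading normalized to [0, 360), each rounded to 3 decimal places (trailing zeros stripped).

Answer: -8 8 180

Derivation:
Executing turtle program step by step:
Start: pos=(0,0), heading=0, pen down
REPEAT 2 [
  -- iteration 1/2 --
  FD 16: (0,0) -> (16,0) [heading=0, draw]
  PD: pen down
  RT 90: heading 0 -> 270
  REPEAT 4 [
    -- iteration 1/4 --
    LT 270: heading 270 -> 180
    FD 6: (16,0) -> (10,0) [heading=180, draw]
    RT 270: heading 180 -> 270
    -- iteration 2/4 --
    LT 270: heading 270 -> 180
    FD 6: (10,0) -> (4,0) [heading=180, draw]
    RT 270: heading 180 -> 270
    -- iteration 3/4 --
    LT 270: heading 270 -> 180
    FD 6: (4,0) -> (-2,0) [heading=180, draw]
    RT 270: heading 180 -> 270
    -- iteration 4/4 --
    LT 270: heading 270 -> 180
    FD 6: (-2,0) -> (-8,0) [heading=180, draw]
    RT 270: heading 180 -> 270
  ]
  -- iteration 2/2 --
  FD 16: (-8,0) -> (-8,-16) [heading=270, draw]
  PD: pen down
  RT 90: heading 270 -> 180
  REPEAT 4 [
    -- iteration 1/4 --
    LT 270: heading 180 -> 90
    FD 6: (-8,-16) -> (-8,-10) [heading=90, draw]
    RT 270: heading 90 -> 180
    -- iteration 2/4 --
    LT 270: heading 180 -> 90
    FD 6: (-8,-10) -> (-8,-4) [heading=90, draw]
    RT 270: heading 90 -> 180
    -- iteration 3/4 --
    LT 270: heading 180 -> 90
    FD 6: (-8,-4) -> (-8,2) [heading=90, draw]
    RT 270: heading 90 -> 180
    -- iteration 4/4 --
    LT 270: heading 180 -> 90
    FD 6: (-8,2) -> (-8,8) [heading=90, draw]
    RT 270: heading 90 -> 180
  ]
]
Final: pos=(-8,8), heading=180, 10 segment(s) drawn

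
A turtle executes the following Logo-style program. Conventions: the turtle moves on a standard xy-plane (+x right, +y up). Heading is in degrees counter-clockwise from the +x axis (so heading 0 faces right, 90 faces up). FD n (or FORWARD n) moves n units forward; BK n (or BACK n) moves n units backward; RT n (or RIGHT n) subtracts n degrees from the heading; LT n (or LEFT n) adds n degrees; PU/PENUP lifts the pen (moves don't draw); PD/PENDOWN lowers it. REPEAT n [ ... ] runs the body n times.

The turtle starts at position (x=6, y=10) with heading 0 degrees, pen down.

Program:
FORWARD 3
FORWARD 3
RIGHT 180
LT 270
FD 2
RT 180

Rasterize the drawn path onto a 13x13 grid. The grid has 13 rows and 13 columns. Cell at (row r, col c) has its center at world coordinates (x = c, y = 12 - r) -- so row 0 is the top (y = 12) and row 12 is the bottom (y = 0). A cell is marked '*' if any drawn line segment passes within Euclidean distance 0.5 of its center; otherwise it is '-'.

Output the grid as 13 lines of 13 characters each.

Answer: ------------*
------------*
------*******
-------------
-------------
-------------
-------------
-------------
-------------
-------------
-------------
-------------
-------------

Derivation:
Segment 0: (6,10) -> (9,10)
Segment 1: (9,10) -> (12,10)
Segment 2: (12,10) -> (12,12)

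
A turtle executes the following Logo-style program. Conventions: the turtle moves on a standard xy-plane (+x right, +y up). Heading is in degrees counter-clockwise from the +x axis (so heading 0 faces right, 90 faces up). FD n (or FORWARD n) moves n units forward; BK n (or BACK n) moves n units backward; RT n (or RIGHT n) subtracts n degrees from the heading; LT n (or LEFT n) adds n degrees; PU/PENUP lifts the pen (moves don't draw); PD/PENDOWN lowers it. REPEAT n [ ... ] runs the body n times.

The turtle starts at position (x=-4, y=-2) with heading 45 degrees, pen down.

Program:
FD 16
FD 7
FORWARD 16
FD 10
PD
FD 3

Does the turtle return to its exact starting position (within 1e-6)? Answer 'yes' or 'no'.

Executing turtle program step by step:
Start: pos=(-4,-2), heading=45, pen down
FD 16: (-4,-2) -> (7.314,9.314) [heading=45, draw]
FD 7: (7.314,9.314) -> (12.263,14.263) [heading=45, draw]
FD 16: (12.263,14.263) -> (23.577,25.577) [heading=45, draw]
FD 10: (23.577,25.577) -> (30.648,32.648) [heading=45, draw]
PD: pen down
FD 3: (30.648,32.648) -> (32.77,34.77) [heading=45, draw]
Final: pos=(32.77,34.77), heading=45, 5 segment(s) drawn

Start position: (-4, -2)
Final position: (32.77, 34.77)
Distance = 52; >= 1e-6 -> NOT closed

Answer: no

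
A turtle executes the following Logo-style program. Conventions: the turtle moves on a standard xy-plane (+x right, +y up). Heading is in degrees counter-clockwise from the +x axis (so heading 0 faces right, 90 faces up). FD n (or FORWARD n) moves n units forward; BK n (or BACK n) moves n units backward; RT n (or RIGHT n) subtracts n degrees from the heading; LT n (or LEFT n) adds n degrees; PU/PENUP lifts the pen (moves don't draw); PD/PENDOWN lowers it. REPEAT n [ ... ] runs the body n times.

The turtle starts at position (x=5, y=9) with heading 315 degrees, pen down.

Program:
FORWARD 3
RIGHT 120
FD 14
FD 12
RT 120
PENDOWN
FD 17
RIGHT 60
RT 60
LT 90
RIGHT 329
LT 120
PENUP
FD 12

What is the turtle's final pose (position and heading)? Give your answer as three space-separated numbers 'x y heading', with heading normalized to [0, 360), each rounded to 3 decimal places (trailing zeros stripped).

Executing turtle program step by step:
Start: pos=(5,9), heading=315, pen down
FD 3: (5,9) -> (7.121,6.879) [heading=315, draw]
RT 120: heading 315 -> 195
FD 14: (7.121,6.879) -> (-6.402,3.255) [heading=195, draw]
FD 12: (-6.402,3.255) -> (-17.993,0.149) [heading=195, draw]
RT 120: heading 195 -> 75
PD: pen down
FD 17: (-17.993,0.149) -> (-13.593,16.57) [heading=75, draw]
RT 60: heading 75 -> 15
RT 60: heading 15 -> 315
LT 90: heading 315 -> 45
RT 329: heading 45 -> 76
LT 120: heading 76 -> 196
PU: pen up
FD 12: (-13.593,16.57) -> (-25.128,13.262) [heading=196, move]
Final: pos=(-25.128,13.262), heading=196, 4 segment(s) drawn

Answer: -25.128 13.262 196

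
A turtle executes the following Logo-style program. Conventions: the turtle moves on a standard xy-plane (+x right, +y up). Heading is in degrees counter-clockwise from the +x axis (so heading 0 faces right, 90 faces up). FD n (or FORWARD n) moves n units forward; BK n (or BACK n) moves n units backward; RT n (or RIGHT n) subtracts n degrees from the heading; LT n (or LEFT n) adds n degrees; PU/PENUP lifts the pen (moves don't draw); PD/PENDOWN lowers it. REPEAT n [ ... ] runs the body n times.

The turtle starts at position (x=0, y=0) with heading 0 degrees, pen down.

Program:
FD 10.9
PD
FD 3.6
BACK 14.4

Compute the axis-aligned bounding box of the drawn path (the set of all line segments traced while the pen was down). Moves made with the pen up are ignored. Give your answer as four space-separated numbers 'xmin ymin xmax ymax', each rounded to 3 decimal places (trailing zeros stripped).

Executing turtle program step by step:
Start: pos=(0,0), heading=0, pen down
FD 10.9: (0,0) -> (10.9,0) [heading=0, draw]
PD: pen down
FD 3.6: (10.9,0) -> (14.5,0) [heading=0, draw]
BK 14.4: (14.5,0) -> (0.1,0) [heading=0, draw]
Final: pos=(0.1,0), heading=0, 3 segment(s) drawn

Segment endpoints: x in {0, 0.1, 10.9, 14.5}, y in {0}
xmin=0, ymin=0, xmax=14.5, ymax=0

Answer: 0 0 14.5 0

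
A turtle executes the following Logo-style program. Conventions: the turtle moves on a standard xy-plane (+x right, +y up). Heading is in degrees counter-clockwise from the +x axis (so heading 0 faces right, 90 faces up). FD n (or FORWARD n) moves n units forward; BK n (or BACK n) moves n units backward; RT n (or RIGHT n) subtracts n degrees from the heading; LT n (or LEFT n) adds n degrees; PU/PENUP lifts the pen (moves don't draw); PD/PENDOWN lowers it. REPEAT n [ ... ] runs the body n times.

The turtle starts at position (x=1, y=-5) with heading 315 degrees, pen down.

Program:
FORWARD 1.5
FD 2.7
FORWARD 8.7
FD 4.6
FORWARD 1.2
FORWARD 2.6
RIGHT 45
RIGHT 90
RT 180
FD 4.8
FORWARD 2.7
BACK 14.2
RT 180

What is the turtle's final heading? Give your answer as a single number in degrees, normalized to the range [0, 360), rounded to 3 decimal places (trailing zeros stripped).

Answer: 180

Derivation:
Executing turtle program step by step:
Start: pos=(1,-5), heading=315, pen down
FD 1.5: (1,-5) -> (2.061,-6.061) [heading=315, draw]
FD 2.7: (2.061,-6.061) -> (3.97,-7.97) [heading=315, draw]
FD 8.7: (3.97,-7.97) -> (10.122,-14.122) [heading=315, draw]
FD 4.6: (10.122,-14.122) -> (13.374,-17.374) [heading=315, draw]
FD 1.2: (13.374,-17.374) -> (14.223,-18.223) [heading=315, draw]
FD 2.6: (14.223,-18.223) -> (16.061,-20.061) [heading=315, draw]
RT 45: heading 315 -> 270
RT 90: heading 270 -> 180
RT 180: heading 180 -> 0
FD 4.8: (16.061,-20.061) -> (20.861,-20.061) [heading=0, draw]
FD 2.7: (20.861,-20.061) -> (23.561,-20.061) [heading=0, draw]
BK 14.2: (23.561,-20.061) -> (9.361,-20.061) [heading=0, draw]
RT 180: heading 0 -> 180
Final: pos=(9.361,-20.061), heading=180, 9 segment(s) drawn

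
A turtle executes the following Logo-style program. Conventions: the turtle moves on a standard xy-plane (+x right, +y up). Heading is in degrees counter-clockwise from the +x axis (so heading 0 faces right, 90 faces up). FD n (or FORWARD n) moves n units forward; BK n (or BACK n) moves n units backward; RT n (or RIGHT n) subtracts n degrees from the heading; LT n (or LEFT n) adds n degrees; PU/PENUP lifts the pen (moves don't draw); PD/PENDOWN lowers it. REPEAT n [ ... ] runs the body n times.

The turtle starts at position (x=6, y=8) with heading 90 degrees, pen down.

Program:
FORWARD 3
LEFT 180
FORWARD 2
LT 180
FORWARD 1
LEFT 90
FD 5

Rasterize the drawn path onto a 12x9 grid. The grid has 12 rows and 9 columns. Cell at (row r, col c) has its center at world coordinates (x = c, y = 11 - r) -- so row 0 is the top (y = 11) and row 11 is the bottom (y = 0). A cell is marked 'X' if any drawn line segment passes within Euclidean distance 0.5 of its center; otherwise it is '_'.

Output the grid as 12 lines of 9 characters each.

Answer: ______X__
_XXXXXX__
______X__
______X__
_________
_________
_________
_________
_________
_________
_________
_________

Derivation:
Segment 0: (6,8) -> (6,11)
Segment 1: (6,11) -> (6,9)
Segment 2: (6,9) -> (6,10)
Segment 3: (6,10) -> (1,10)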